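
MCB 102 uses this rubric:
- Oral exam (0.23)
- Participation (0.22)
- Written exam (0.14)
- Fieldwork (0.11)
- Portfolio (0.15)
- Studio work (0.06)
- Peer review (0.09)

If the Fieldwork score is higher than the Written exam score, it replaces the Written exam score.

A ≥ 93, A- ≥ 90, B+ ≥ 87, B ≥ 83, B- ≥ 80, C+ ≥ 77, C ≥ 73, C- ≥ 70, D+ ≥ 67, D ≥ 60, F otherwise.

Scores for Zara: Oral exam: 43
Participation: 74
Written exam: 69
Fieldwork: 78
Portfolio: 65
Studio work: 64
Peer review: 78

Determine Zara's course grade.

D

Fieldwork (78) > Written exam (69), so Written exam counts as 78.
Weighted total:
  Oral exam 43 × 0.23 = 9.89
  Participation 74 × 0.22 = 16.28
  Written exam 78 × 0.14 = 10.92
  Fieldwork 78 × 0.11 = 8.58
  Portfolio 65 × 0.15 = 9.75
  Studio work 64 × 0.06 = 3.84
  Peer review 78 × 0.09 = 7.02
Sum = 66.28
66.28 is ≥ 60 and < 67 → D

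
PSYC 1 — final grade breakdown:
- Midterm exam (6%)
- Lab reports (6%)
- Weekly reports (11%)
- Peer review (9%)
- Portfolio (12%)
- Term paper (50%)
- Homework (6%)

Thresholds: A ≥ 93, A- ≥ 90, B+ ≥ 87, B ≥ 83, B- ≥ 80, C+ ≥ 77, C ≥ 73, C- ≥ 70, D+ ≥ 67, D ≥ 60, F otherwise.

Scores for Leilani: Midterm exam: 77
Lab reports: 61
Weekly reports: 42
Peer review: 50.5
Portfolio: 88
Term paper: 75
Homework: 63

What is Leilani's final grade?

Weighted total:
  Midterm exam 77 × 0.06 = 4.62
  Lab reports 61 × 0.06 = 3.66
  Weekly reports 42 × 0.11 = 4.62
  Peer review 50.5 × 0.09 = 4.545
  Portfolio 88 × 0.12 = 10.56
  Term paper 75 × 0.5 = 37.5
  Homework 63 × 0.06 = 3.78
Sum = 69.285
69.285 is ≥ 67 and < 70 → D+

D+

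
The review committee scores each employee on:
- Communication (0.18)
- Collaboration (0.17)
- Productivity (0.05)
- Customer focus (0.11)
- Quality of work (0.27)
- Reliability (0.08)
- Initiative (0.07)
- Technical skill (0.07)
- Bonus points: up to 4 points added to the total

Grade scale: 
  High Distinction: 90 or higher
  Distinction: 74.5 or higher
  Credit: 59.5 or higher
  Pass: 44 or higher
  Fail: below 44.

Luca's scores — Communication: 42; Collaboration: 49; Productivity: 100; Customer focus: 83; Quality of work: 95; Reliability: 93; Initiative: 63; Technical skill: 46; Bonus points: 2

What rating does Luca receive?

Weighted total:
  Communication 42 × 0.18 = 7.56
  Collaboration 49 × 0.17 = 8.33
  Productivity 100 × 0.05 = 5
  Customer focus 83 × 0.11 = 9.13
  Quality of work 95 × 0.27 = 25.65
  Reliability 93 × 0.08 = 7.44
  Initiative 63 × 0.07 = 4.41
  Technical skill 46 × 0.07 = 3.22
Sum = 70.74
Bonus points: 70.74 + 2 = 72.74
72.74 is ≥ 59.5 and < 74.5 → Credit

Credit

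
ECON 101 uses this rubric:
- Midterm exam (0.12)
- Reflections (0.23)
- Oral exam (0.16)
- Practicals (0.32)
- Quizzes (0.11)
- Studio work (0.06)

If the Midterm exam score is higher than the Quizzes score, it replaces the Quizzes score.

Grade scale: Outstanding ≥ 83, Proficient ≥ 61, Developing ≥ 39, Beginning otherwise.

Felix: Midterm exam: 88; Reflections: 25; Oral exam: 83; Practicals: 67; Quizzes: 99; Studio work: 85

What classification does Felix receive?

Proficient

Midterm exam (88) ≤ Quizzes (99), so Quizzes stays at 99.
Weighted total:
  Midterm exam 88 × 0.12 = 10.56
  Reflections 25 × 0.23 = 5.75
  Oral exam 83 × 0.16 = 13.28
  Practicals 67 × 0.32 = 21.44
  Quizzes 99 × 0.11 = 10.89
  Studio work 85 × 0.06 = 5.1
Sum = 67.02
67.02 is ≥ 61 and < 83 → Proficient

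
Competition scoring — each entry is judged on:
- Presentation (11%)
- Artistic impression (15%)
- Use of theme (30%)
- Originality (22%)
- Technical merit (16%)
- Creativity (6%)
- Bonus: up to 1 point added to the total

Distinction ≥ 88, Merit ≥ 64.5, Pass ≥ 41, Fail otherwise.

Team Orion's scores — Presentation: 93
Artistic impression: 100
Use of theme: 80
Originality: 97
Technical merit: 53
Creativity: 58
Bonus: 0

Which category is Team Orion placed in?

Merit

Weighted total:
  Presentation 93 × 0.11 = 10.23
  Artistic impression 100 × 0.15 = 15
  Use of theme 80 × 0.3 = 24
  Originality 97 × 0.22 = 21.34
  Technical merit 53 × 0.16 = 8.48
  Creativity 58 × 0.06 = 3.48
Sum = 82.53
Bonus: 82.53 + 0 = 82.53
82.53 is ≥ 64.5 and < 88 → Merit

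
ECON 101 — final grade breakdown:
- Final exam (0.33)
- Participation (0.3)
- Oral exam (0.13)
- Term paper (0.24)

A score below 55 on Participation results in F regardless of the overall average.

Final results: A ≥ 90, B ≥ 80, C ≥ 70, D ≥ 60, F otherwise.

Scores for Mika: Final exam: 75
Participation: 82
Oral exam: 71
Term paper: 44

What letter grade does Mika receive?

D

Participation score 82 ≥ 55: minimum met.
Weighted total:
  Final exam 75 × 0.33 = 24.75
  Participation 82 × 0.3 = 24.6
  Oral exam 71 × 0.13 = 9.23
  Term paper 44 × 0.24 = 10.56
Sum = 69.14
69.14 is ≥ 60 and < 70 → D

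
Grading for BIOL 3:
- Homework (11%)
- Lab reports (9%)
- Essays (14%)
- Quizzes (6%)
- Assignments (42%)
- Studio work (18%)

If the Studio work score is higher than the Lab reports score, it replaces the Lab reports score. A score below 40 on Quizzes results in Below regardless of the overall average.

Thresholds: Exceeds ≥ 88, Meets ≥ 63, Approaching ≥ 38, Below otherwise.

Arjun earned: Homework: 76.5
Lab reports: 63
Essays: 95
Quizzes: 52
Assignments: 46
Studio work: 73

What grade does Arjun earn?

Studio work (73) > Lab reports (63), so Lab reports counts as 73.
Quizzes score 52 ≥ 40: minimum met.
Weighted total:
  Homework 76.5 × 0.11 = 8.415
  Lab reports 73 × 0.09 = 6.57
  Essays 95 × 0.14 = 13.3
  Quizzes 52 × 0.06 = 3.12
  Assignments 46 × 0.42 = 19.32
  Studio work 73 × 0.18 = 13.14
Sum = 63.865
63.865 is ≥ 63 and < 88 → Meets

Meets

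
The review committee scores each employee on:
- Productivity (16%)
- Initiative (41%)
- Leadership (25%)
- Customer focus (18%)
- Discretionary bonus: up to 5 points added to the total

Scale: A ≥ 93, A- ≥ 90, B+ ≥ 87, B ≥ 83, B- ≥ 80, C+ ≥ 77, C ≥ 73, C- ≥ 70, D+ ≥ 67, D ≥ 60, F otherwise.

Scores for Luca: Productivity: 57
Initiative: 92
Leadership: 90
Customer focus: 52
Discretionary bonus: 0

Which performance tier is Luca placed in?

C+

Weighted total:
  Productivity 57 × 0.16 = 9.12
  Initiative 92 × 0.41 = 37.72
  Leadership 90 × 0.25 = 22.5
  Customer focus 52 × 0.18 = 9.36
Sum = 78.7
Discretionary bonus: 78.7 + 0 = 78.7
78.7 is ≥ 77 and < 80 → C+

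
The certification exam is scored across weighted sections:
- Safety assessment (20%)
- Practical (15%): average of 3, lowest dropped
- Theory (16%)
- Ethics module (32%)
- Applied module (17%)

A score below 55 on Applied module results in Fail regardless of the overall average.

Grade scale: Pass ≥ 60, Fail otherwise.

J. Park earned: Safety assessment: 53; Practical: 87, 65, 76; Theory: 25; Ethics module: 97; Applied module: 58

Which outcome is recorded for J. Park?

Pass

Practical: drop 65 → average of remaining 2 = 163/2 = 81.5
Applied module score 58 ≥ 55: minimum met.
Weighted total:
  Safety assessment 53 × 0.2 = 10.6
  Practical 81.5 × 0.15 = 12.225
  Theory 25 × 0.16 = 4
  Ethics module 97 × 0.32 = 31.04
  Applied module 58 × 0.17 = 9.86
Sum = 67.725
67.725 ≥ 60 → Pass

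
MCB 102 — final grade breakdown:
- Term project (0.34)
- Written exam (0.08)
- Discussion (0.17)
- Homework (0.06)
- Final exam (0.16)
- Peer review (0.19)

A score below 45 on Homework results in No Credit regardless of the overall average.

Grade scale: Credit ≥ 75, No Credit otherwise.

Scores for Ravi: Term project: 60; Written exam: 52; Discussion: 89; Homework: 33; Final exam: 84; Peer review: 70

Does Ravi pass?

No Credit

Homework score 33 < 45: minimum not met.
Weighted total:
  Term project 60 × 0.34 = 20.4
  Written exam 52 × 0.08 = 4.16
  Discussion 89 × 0.17 = 15.13
  Homework 33 × 0.06 = 1.98
  Final exam 84 × 0.16 = 13.44
  Peer review 70 × 0.19 = 13.3
Sum = 68.41
Because the Homework minimum was not met, the result is No Credit.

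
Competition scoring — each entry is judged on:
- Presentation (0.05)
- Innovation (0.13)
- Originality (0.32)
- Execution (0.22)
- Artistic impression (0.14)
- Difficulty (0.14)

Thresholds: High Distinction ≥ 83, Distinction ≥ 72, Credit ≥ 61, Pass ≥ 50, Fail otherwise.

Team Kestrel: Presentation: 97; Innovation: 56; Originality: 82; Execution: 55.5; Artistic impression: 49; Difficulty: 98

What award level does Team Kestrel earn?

Weighted total:
  Presentation 97 × 0.05 = 4.85
  Innovation 56 × 0.13 = 7.28
  Originality 82 × 0.32 = 26.24
  Execution 55.5 × 0.22 = 12.21
  Artistic impression 49 × 0.14 = 6.86
  Difficulty 98 × 0.14 = 13.72
Sum = 71.16
71.16 is ≥ 61 and < 72 → Credit

Credit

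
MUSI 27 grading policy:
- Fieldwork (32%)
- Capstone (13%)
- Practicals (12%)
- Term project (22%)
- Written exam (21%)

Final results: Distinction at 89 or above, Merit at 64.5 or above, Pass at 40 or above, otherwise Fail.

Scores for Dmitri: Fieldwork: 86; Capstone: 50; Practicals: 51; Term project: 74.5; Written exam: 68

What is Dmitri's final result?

Merit

Weighted total:
  Fieldwork 86 × 0.32 = 27.52
  Capstone 50 × 0.13 = 6.5
  Practicals 51 × 0.12 = 6.12
  Term project 74.5 × 0.22 = 16.39
  Written exam 68 × 0.21 = 14.28
Sum = 70.81
70.81 is ≥ 64.5 and < 89 → Merit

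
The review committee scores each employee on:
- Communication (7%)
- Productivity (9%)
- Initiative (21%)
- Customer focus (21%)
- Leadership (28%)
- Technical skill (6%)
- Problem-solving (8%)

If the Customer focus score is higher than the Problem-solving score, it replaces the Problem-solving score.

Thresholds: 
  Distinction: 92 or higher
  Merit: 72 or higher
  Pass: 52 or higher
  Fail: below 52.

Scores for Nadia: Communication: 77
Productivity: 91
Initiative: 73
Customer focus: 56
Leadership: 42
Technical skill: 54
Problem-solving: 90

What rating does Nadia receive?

Pass

Customer focus (56) ≤ Problem-solving (90), so Problem-solving stays at 90.
Weighted total:
  Communication 77 × 0.07 = 5.39
  Productivity 91 × 0.09 = 8.19
  Initiative 73 × 0.21 = 15.33
  Customer focus 56 × 0.21 = 11.76
  Leadership 42 × 0.28 = 11.76
  Technical skill 54 × 0.06 = 3.24
  Problem-solving 90 × 0.08 = 7.2
Sum = 62.87
62.87 is ≥ 52 and < 72 → Pass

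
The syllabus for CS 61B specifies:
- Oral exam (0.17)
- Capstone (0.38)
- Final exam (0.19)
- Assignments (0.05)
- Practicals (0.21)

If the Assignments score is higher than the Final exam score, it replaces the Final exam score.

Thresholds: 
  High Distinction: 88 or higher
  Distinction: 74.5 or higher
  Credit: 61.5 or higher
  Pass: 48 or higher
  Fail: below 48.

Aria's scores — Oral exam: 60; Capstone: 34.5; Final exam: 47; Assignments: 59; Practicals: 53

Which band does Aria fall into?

Pass

Assignments (59) > Final exam (47), so Final exam counts as 59.
Weighted total:
  Oral exam 60 × 0.17 = 10.2
  Capstone 34.5 × 0.38 = 13.11
  Final exam 59 × 0.19 = 11.21
  Assignments 59 × 0.05 = 2.95
  Practicals 53 × 0.21 = 11.13
Sum = 48.6
48.6 is ≥ 48 and < 61.5 → Pass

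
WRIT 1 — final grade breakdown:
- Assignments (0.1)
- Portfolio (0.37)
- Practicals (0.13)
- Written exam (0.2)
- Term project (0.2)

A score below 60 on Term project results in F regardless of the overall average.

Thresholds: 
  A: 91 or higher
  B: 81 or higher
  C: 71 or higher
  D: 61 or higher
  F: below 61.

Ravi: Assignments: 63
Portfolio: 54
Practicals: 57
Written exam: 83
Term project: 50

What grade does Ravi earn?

F

Term project score 50 < 60: minimum not met.
Weighted total:
  Assignments 63 × 0.1 = 6.3
  Portfolio 54 × 0.37 = 19.98
  Practicals 57 × 0.13 = 7.41
  Written exam 83 × 0.2 = 16.6
  Term project 50 × 0.2 = 10
Sum = 60.29
Because the Term project minimum was not met, the result is F.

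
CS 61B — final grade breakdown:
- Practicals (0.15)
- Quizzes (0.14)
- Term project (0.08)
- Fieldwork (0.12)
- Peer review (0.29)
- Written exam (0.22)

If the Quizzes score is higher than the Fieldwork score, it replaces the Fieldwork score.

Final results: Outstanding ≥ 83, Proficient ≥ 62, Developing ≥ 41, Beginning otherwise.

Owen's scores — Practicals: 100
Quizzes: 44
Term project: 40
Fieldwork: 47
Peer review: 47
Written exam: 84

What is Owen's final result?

Quizzes (44) ≤ Fieldwork (47), so Fieldwork stays at 47.
Weighted total:
  Practicals 100 × 0.15 = 15
  Quizzes 44 × 0.14 = 6.16
  Term project 40 × 0.08 = 3.2
  Fieldwork 47 × 0.12 = 5.64
  Peer review 47 × 0.29 = 13.63
  Written exam 84 × 0.22 = 18.48
Sum = 62.11
62.11 is ≥ 62 and < 83 → Proficient

Proficient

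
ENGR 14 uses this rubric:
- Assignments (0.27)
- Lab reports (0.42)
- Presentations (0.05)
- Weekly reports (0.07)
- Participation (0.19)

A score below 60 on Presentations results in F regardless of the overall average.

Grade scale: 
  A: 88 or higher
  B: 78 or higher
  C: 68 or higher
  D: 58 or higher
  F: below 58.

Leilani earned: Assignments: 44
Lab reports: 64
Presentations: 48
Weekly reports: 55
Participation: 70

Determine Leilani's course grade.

F

Presentations score 48 < 60: minimum not met.
Weighted total:
  Assignments 44 × 0.27 = 11.88
  Lab reports 64 × 0.42 = 26.88
  Presentations 48 × 0.05 = 2.4
  Weekly reports 55 × 0.07 = 3.85
  Participation 70 × 0.19 = 13.3
Sum = 58.31
Because the Presentations minimum was not met, the result is F.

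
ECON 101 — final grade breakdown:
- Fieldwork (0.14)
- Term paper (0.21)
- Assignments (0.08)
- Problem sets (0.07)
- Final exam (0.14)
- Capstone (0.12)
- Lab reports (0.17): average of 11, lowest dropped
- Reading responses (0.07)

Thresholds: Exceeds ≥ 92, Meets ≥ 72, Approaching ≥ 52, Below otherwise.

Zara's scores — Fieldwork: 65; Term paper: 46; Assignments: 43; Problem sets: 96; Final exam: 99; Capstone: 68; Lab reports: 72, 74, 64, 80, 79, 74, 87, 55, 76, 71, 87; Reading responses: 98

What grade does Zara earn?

Lab reports: drop 55 → average of remaining 10 = 764/10 = 76.4
Weighted total:
  Fieldwork 65 × 0.14 = 9.1
  Term paper 46 × 0.21 = 9.66
  Assignments 43 × 0.08 = 3.44
  Problem sets 96 × 0.07 = 6.72
  Final exam 99 × 0.14 = 13.86
  Capstone 68 × 0.12 = 8.16
  Lab reports 76.4 × 0.17 = 12.988
  Reading responses 98 × 0.07 = 6.86
Sum = 70.788
70.788 is ≥ 52 and < 72 → Approaching

Approaching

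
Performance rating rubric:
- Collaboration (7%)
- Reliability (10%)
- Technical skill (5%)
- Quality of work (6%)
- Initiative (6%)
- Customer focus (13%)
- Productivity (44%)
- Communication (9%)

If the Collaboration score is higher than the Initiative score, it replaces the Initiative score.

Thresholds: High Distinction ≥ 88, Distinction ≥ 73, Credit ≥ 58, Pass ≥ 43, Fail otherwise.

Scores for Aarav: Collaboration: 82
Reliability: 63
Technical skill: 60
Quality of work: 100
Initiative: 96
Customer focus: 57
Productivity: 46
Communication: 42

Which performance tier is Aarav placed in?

Credit

Collaboration (82) ≤ Initiative (96), so Initiative stays at 96.
Weighted total:
  Collaboration 82 × 0.07 = 5.74
  Reliability 63 × 0.1 = 6.3
  Technical skill 60 × 0.05 = 3
  Quality of work 100 × 0.06 = 6
  Initiative 96 × 0.06 = 5.76
  Customer focus 57 × 0.13 = 7.41
  Productivity 46 × 0.44 = 20.24
  Communication 42 × 0.09 = 3.78
Sum = 58.23
58.23 is ≥ 58 and < 73 → Credit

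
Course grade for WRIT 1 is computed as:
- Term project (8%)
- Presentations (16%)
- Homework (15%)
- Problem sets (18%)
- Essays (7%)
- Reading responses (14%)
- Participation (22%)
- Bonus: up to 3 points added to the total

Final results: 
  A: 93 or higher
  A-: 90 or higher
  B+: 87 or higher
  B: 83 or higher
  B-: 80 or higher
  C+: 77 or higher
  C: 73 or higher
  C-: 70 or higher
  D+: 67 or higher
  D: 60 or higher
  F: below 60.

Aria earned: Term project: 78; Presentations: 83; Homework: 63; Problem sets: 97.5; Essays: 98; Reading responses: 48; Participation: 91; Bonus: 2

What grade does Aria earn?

B-

Weighted total:
  Term project 78 × 0.08 = 6.24
  Presentations 83 × 0.16 = 13.28
  Homework 63 × 0.15 = 9.45
  Problem sets 97.5 × 0.18 = 17.55
  Essays 98 × 0.07 = 6.86
  Reading responses 48 × 0.14 = 6.72
  Participation 91 × 0.22 = 20.02
Sum = 80.12
Bonus: 80.12 + 2 = 82.12
82.12 is ≥ 80 and < 83 → B-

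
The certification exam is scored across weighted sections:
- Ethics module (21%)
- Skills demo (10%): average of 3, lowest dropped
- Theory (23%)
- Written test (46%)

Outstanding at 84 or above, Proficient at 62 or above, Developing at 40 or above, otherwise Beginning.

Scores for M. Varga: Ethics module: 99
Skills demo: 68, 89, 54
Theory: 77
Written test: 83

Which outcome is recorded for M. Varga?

Outstanding

Skills demo: drop 54 → average of remaining 2 = 157/2 = 78.5
Weighted total:
  Ethics module 99 × 0.21 = 20.79
  Skills demo 78.5 × 0.1 = 7.85
  Theory 77 × 0.23 = 17.71
  Written test 83 × 0.46 = 38.18
Sum = 84.53
84.53 ≥ 84 → Outstanding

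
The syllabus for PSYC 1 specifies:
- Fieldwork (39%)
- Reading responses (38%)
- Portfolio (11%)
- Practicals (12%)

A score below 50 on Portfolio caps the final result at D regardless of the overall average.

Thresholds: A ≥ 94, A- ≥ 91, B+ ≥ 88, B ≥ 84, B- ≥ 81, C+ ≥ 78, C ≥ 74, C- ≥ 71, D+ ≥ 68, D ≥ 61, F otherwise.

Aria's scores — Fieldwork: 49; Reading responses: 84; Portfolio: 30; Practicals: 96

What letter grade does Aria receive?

D

Portfolio score 30 < 50: minimum not met.
Weighted total:
  Fieldwork 49 × 0.39 = 19.11
  Reading responses 84 × 0.38 = 31.92
  Portfolio 30 × 0.11 = 3.3
  Practicals 96 × 0.12 = 11.52
Sum = 65.85
65.85 would be D; cap at D applies → D.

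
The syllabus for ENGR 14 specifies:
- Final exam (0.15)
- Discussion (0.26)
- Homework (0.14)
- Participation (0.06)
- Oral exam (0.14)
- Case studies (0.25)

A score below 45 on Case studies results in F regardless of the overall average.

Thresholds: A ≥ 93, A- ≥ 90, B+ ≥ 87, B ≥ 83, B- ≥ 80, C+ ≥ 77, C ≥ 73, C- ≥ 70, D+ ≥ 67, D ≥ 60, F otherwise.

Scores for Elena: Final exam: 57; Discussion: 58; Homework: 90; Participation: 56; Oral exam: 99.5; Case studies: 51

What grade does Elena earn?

Case studies score 51 ≥ 45: minimum met.
Weighted total:
  Final exam 57 × 0.15 = 8.55
  Discussion 58 × 0.26 = 15.08
  Homework 90 × 0.14 = 12.6
  Participation 56 × 0.06 = 3.36
  Oral exam 99.5 × 0.14 = 13.93
  Case studies 51 × 0.25 = 12.75
Sum = 66.27
66.27 is ≥ 60 and < 67 → D

D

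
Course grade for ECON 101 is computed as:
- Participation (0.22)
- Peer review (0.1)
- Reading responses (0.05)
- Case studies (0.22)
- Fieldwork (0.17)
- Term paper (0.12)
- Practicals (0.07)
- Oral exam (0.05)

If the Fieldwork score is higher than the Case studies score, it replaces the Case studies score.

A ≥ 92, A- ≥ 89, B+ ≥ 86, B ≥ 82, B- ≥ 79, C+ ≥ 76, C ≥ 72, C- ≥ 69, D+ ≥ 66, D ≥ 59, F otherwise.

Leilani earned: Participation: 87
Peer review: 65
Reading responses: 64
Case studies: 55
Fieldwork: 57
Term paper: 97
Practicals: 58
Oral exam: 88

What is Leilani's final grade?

Fieldwork (57) > Case studies (55), so Case studies counts as 57.
Weighted total:
  Participation 87 × 0.22 = 19.14
  Peer review 65 × 0.1 = 6.5
  Reading responses 64 × 0.05 = 3.2
  Case studies 57 × 0.22 = 12.54
  Fieldwork 57 × 0.17 = 9.69
  Term paper 97 × 0.12 = 11.64
  Practicals 58 × 0.07 = 4.06
  Oral exam 88 × 0.05 = 4.4
Sum = 71.17
71.17 is ≥ 69 and < 72 → C-

C-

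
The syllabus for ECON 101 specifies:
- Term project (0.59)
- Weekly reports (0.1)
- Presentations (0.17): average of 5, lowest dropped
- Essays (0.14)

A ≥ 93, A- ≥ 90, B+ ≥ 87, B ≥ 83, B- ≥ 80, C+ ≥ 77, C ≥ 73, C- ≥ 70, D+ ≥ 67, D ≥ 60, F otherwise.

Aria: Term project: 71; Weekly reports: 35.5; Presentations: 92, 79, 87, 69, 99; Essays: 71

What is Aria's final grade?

C-

Presentations: drop 69 → average of remaining 4 = 357/4 = 89.25
Weighted total:
  Term project 71 × 0.59 = 41.89
  Weekly reports 35.5 × 0.1 = 3.55
  Presentations 89.25 × 0.17 = 15.1725
  Essays 71 × 0.14 = 9.94
Sum = 70.5525
70.5525 is ≥ 70 and < 73 → C-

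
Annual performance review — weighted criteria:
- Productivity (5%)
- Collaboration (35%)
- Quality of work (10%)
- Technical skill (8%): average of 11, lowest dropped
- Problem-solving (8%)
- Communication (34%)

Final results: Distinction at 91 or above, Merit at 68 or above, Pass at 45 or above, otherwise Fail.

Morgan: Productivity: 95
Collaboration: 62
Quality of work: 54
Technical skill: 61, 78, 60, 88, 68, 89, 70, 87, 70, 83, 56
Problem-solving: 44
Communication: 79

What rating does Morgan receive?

Merit

Technical skill: drop 56 → average of remaining 10 = 754/10 = 75.4
Weighted total:
  Productivity 95 × 0.05 = 4.75
  Collaboration 62 × 0.35 = 21.7
  Quality of work 54 × 0.1 = 5.4
  Technical skill 75.4 × 0.08 = 6.032
  Problem-solving 44 × 0.08 = 3.52
  Communication 79 × 0.34 = 26.86
Sum = 68.262
68.262 is ≥ 68 and < 91 → Merit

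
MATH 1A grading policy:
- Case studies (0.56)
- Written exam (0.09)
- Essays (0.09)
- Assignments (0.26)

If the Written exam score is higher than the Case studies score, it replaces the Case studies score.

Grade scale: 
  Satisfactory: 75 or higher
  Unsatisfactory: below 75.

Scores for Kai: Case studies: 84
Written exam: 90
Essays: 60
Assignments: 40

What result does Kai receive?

Unsatisfactory

Written exam (90) > Case studies (84), so Case studies counts as 90.
Weighted total:
  Case studies 90 × 0.56 = 50.4
  Written exam 90 × 0.09 = 8.1
  Essays 60 × 0.09 = 5.4
  Assignments 40 × 0.26 = 10.4
Sum = 74.3
74.3 < 75 → Unsatisfactory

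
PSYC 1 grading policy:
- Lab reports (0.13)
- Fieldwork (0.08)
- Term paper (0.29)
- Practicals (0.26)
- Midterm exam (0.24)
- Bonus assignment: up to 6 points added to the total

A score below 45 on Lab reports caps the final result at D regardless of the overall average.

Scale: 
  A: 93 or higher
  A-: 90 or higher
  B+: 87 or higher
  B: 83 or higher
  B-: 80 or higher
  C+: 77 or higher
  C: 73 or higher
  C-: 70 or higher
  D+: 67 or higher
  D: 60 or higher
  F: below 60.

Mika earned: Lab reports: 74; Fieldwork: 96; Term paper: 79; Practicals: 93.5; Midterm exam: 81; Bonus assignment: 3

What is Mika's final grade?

Lab reports score 74 ≥ 45: minimum met.
Weighted total:
  Lab reports 74 × 0.13 = 9.62
  Fieldwork 96 × 0.08 = 7.68
  Term paper 79 × 0.29 = 22.91
  Practicals 93.5 × 0.26 = 24.31
  Midterm exam 81 × 0.24 = 19.44
Sum = 83.96
Bonus assignment: 83.96 + 3 = 86.96
86.96 is ≥ 83 and < 87 → B

B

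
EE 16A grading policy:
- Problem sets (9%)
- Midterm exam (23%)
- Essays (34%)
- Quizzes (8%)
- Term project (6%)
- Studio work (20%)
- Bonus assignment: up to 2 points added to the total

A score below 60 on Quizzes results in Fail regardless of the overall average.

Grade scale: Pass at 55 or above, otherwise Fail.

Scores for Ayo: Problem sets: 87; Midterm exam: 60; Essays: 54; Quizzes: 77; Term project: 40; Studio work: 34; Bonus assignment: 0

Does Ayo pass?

Quizzes score 77 ≥ 60: minimum met.
Weighted total:
  Problem sets 87 × 0.09 = 7.83
  Midterm exam 60 × 0.23 = 13.8
  Essays 54 × 0.34 = 18.36
  Quizzes 77 × 0.08 = 6.16
  Term project 40 × 0.06 = 2.4
  Studio work 34 × 0.2 = 6.8
Sum = 55.35
Bonus assignment: 55.35 + 0 = 55.35
55.35 ≥ 55 → Pass

Pass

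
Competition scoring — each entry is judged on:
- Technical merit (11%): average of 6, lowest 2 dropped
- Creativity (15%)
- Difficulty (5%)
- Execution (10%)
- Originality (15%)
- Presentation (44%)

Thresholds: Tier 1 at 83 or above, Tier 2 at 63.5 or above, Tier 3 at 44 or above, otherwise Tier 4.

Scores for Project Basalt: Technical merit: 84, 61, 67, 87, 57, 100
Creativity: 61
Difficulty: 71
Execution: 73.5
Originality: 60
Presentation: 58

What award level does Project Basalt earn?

Technical merit: drop 57, 61 → average of remaining 4 = 338/4 = 84.5
Weighted total:
  Technical merit 84.5 × 0.11 = 9.295
  Creativity 61 × 0.15 = 9.15
  Difficulty 71 × 0.05 = 3.55
  Execution 73.5 × 0.1 = 7.35
  Originality 60 × 0.15 = 9
  Presentation 58 × 0.44 = 25.52
Sum = 63.865
63.865 is ≥ 63.5 and < 83 → Tier 2

Tier 2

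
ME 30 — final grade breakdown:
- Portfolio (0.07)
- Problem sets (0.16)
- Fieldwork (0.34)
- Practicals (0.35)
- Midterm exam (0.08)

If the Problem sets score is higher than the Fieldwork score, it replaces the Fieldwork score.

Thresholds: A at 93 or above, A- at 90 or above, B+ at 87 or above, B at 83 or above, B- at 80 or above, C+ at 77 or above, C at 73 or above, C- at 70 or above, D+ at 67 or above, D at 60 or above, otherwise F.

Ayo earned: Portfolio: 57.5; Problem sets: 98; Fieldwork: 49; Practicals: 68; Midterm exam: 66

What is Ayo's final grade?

B-

Problem sets (98) > Fieldwork (49), so Fieldwork counts as 98.
Weighted total:
  Portfolio 57.5 × 0.07 = 4.025
  Problem sets 98 × 0.16 = 15.68
  Fieldwork 98 × 0.34 = 33.32
  Practicals 68 × 0.35 = 23.8
  Midterm exam 66 × 0.08 = 5.28
Sum = 82.105
82.105 is ≥ 80 and < 83 → B-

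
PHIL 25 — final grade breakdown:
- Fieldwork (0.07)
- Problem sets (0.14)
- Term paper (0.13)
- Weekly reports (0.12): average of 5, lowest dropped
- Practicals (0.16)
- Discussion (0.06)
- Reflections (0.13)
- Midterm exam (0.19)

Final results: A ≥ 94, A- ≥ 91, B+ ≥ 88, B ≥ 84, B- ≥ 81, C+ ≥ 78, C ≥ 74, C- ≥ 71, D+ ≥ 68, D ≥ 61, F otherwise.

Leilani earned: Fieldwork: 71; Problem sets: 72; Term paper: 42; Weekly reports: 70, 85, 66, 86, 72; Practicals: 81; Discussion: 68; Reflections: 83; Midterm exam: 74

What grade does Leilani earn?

Weekly reports: drop 66 → average of remaining 4 = 313/4 = 78.25
Weighted total:
  Fieldwork 71 × 0.07 = 4.97
  Problem sets 72 × 0.14 = 10.08
  Term paper 42 × 0.13 = 5.46
  Weekly reports 78.25 × 0.12 = 9.39
  Practicals 81 × 0.16 = 12.96
  Discussion 68 × 0.06 = 4.08
  Reflections 83 × 0.13 = 10.79
  Midterm exam 74 × 0.19 = 14.06
Sum = 71.79
71.79 is ≥ 71 and < 74 → C-

C-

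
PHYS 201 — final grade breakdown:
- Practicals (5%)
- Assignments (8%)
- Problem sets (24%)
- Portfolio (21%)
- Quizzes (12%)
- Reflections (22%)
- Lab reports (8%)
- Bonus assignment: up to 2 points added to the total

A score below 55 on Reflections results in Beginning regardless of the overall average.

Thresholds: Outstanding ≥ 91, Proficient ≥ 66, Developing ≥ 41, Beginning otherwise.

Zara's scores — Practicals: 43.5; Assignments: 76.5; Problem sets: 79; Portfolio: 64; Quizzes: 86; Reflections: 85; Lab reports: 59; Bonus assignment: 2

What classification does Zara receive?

Reflections score 85 ≥ 55: minimum met.
Weighted total:
  Practicals 43.5 × 0.05 = 2.175
  Assignments 76.5 × 0.08 = 6.12
  Problem sets 79 × 0.24 = 18.96
  Portfolio 64 × 0.21 = 13.44
  Quizzes 86 × 0.12 = 10.32
  Reflections 85 × 0.22 = 18.7
  Lab reports 59 × 0.08 = 4.72
Sum = 74.435
Bonus assignment: 74.435 + 2 = 76.435
76.435 is ≥ 66 and < 91 → Proficient

Proficient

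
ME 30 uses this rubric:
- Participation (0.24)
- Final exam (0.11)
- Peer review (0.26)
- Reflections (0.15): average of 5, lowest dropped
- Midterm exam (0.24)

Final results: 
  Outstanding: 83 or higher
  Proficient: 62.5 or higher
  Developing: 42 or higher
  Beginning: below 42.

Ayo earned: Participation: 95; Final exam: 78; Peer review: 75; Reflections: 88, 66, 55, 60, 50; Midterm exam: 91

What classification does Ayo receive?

Reflections: drop 50 → average of remaining 4 = 269/4 = 67.25
Weighted total:
  Participation 95 × 0.24 = 22.8
  Final exam 78 × 0.11 = 8.58
  Peer review 75 × 0.26 = 19.5
  Reflections 67.25 × 0.15 = 10.0875
  Midterm exam 91 × 0.24 = 21.84
Sum = 82.8075
82.8075 is ≥ 62.5 and < 83 → Proficient

Proficient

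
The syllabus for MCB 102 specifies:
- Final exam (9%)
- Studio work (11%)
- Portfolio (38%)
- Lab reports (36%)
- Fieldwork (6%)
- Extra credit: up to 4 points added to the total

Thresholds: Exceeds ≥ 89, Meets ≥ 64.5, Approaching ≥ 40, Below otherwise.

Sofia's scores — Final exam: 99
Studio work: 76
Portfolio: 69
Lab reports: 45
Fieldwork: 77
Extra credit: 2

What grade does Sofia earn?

Weighted total:
  Final exam 99 × 0.09 = 8.91
  Studio work 76 × 0.11 = 8.36
  Portfolio 69 × 0.38 = 26.22
  Lab reports 45 × 0.36 = 16.2
  Fieldwork 77 × 0.06 = 4.62
Sum = 64.31
Extra credit: 64.31 + 2 = 66.31
66.31 is ≥ 64.5 and < 89 → Meets

Meets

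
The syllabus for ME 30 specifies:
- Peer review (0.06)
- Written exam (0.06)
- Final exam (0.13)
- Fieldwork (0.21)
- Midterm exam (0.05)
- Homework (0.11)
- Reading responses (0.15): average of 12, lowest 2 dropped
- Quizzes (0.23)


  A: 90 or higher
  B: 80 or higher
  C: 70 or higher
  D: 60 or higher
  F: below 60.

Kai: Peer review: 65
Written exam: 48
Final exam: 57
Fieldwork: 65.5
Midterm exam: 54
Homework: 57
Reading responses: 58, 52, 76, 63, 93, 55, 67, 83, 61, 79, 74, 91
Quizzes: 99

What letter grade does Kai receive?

Reading responses: drop 52, 55 → average of remaining 10 = 745/10 = 74.5
Weighted total:
  Peer review 65 × 0.06 = 3.9
  Written exam 48 × 0.06 = 2.88
  Final exam 57 × 0.13 = 7.41
  Fieldwork 65.5 × 0.21 = 13.755
  Midterm exam 54 × 0.05 = 2.7
  Homework 57 × 0.11 = 6.27
  Reading responses 74.5 × 0.15 = 11.175
  Quizzes 99 × 0.23 = 22.77
Sum = 70.86
70.86 is ≥ 70 and < 80 → C

C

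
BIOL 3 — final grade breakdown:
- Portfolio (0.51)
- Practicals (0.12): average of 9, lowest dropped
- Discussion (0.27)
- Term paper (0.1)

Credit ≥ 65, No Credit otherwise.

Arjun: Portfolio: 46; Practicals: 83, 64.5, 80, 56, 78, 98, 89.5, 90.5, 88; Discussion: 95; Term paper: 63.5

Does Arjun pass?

Practicals: drop 56 → average of remaining 8 = 671.5/8 = 83.9375
Weighted total:
  Portfolio 46 × 0.51 = 23.46
  Practicals 83.9375 × 0.12 = 10.0725
  Discussion 95 × 0.27 = 25.65
  Term paper 63.5 × 0.1 = 6.35
Sum = 65.5325
65.5325 ≥ 65 → Credit

Credit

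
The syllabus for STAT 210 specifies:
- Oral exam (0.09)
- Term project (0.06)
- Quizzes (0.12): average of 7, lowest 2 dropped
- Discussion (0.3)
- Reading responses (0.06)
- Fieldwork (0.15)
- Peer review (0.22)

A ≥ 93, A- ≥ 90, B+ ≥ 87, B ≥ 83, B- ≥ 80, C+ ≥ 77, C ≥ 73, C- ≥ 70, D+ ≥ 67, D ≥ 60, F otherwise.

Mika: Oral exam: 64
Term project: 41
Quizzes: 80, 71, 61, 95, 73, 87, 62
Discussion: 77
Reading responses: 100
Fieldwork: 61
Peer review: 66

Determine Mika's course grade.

Quizzes: drop 61, 62 → average of remaining 5 = 406/5 = 81.2
Weighted total:
  Oral exam 64 × 0.09 = 5.76
  Term project 41 × 0.06 = 2.46
  Quizzes 81.2 × 0.12 = 9.744
  Discussion 77 × 0.3 = 23.1
  Reading responses 100 × 0.06 = 6
  Fieldwork 61 × 0.15 = 9.15
  Peer review 66 × 0.22 = 14.52
Sum = 70.734
70.734 is ≥ 70 and < 73 → C-

C-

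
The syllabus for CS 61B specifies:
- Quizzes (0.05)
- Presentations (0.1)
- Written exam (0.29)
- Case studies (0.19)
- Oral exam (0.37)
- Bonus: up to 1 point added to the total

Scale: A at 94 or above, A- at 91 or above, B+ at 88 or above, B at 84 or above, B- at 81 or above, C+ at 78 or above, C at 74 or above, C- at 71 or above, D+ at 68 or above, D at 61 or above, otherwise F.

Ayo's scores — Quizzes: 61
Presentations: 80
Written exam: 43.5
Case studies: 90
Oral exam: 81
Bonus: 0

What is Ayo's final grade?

D+

Weighted total:
  Quizzes 61 × 0.05 = 3.05
  Presentations 80 × 0.1 = 8
  Written exam 43.5 × 0.29 = 12.615
  Case studies 90 × 0.19 = 17.1
  Oral exam 81 × 0.37 = 29.97
Sum = 70.735
Bonus: 70.735 + 0 = 70.735
70.735 is ≥ 68 and < 71 → D+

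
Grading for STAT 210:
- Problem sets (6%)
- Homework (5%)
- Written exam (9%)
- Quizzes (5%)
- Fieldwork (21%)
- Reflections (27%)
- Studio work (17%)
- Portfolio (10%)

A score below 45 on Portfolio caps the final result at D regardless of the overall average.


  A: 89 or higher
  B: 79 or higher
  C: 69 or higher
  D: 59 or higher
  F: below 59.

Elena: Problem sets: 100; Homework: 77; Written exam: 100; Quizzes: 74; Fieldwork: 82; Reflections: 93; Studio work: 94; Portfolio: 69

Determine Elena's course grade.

B

Portfolio score 69 ≥ 45: minimum met.
Weighted total:
  Problem sets 100 × 0.06 = 6
  Homework 77 × 0.05 = 3.85
  Written exam 100 × 0.09 = 9
  Quizzes 74 × 0.05 = 3.7
  Fieldwork 82 × 0.21 = 17.22
  Reflections 93 × 0.27 = 25.11
  Studio work 94 × 0.17 = 15.98
  Portfolio 69 × 0.1 = 6.9
Sum = 87.76
87.76 is ≥ 79 and < 89 → B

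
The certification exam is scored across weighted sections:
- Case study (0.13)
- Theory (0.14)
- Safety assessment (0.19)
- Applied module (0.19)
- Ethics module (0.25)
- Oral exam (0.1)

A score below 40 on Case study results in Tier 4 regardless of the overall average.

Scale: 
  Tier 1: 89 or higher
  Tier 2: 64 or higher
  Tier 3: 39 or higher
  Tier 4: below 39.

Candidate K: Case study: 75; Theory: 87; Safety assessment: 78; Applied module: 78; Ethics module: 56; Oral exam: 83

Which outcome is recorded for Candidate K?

Case study score 75 ≥ 40: minimum met.
Weighted total:
  Case study 75 × 0.13 = 9.75
  Theory 87 × 0.14 = 12.18
  Safety assessment 78 × 0.19 = 14.82
  Applied module 78 × 0.19 = 14.82
  Ethics module 56 × 0.25 = 14
  Oral exam 83 × 0.1 = 8.3
Sum = 73.87
73.87 is ≥ 64 and < 89 → Tier 2

Tier 2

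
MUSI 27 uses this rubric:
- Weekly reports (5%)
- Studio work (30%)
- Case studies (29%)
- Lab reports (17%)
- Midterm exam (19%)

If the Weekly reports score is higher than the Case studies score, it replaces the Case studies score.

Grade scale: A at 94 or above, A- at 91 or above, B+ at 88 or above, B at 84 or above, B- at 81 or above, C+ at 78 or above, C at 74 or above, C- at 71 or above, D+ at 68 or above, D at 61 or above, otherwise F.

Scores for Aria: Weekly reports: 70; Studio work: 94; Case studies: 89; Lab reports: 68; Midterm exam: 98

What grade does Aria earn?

Weekly reports (70) ≤ Case studies (89), so Case studies stays at 89.
Weighted total:
  Weekly reports 70 × 0.05 = 3.5
  Studio work 94 × 0.3 = 28.2
  Case studies 89 × 0.29 = 25.81
  Lab reports 68 × 0.17 = 11.56
  Midterm exam 98 × 0.19 = 18.62
Sum = 87.69
87.69 is ≥ 84 and < 88 → B

B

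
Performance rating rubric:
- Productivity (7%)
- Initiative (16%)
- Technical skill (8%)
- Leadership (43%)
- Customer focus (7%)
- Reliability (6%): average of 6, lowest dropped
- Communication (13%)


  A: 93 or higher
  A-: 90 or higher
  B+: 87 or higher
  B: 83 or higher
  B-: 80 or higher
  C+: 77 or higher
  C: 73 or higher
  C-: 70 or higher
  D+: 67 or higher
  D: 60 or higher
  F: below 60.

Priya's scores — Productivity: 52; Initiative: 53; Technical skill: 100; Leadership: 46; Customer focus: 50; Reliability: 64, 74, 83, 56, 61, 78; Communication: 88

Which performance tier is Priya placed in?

F

Reliability: drop 56 → average of remaining 5 = 360/5 = 72
Weighted total:
  Productivity 52 × 0.07 = 3.64
  Initiative 53 × 0.16 = 8.48
  Technical skill 100 × 0.08 = 8
  Leadership 46 × 0.43 = 19.78
  Customer focus 50 × 0.07 = 3.5
  Reliability 72 × 0.06 = 4.32
  Communication 88 × 0.13 = 11.44
Sum = 59.16
59.16 < 60 → F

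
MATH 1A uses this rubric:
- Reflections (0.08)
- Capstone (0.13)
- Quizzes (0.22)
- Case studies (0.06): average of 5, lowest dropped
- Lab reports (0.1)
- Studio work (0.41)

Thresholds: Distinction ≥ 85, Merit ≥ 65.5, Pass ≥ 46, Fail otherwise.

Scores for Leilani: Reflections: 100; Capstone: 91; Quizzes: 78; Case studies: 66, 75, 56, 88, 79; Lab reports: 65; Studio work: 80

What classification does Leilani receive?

Merit

Case studies: drop 56 → average of remaining 4 = 308/4 = 77
Weighted total:
  Reflections 100 × 0.08 = 8
  Capstone 91 × 0.13 = 11.83
  Quizzes 78 × 0.22 = 17.16
  Case studies 77 × 0.06 = 4.62
  Lab reports 65 × 0.1 = 6.5
  Studio work 80 × 0.41 = 32.8
Sum = 80.91
80.91 is ≥ 65.5 and < 85 → Merit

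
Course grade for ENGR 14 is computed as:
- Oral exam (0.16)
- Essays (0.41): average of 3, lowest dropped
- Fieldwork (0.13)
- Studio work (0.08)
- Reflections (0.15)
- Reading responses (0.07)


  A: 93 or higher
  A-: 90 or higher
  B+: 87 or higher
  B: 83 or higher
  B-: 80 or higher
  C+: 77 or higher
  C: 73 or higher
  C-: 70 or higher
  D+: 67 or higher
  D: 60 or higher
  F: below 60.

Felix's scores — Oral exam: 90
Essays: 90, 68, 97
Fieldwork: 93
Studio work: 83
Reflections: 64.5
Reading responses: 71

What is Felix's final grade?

Essays: drop 68 → average of remaining 2 = 187/2 = 93.5
Weighted total:
  Oral exam 90 × 0.16 = 14.4
  Essays 93.5 × 0.41 = 38.335
  Fieldwork 93 × 0.13 = 12.09
  Studio work 83 × 0.08 = 6.64
  Reflections 64.5 × 0.15 = 9.675
  Reading responses 71 × 0.07 = 4.97
Sum = 86.11
86.11 is ≥ 83 and < 87 → B

B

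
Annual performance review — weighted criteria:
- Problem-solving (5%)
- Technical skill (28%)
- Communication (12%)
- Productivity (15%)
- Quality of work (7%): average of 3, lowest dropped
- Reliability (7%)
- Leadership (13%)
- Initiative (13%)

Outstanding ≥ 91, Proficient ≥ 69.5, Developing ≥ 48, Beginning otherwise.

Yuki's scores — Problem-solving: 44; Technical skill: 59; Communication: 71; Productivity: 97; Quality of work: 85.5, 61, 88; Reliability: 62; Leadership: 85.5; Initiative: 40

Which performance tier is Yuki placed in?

Quality of work: drop 61 → average of remaining 2 = 173.5/2 = 86.75
Weighted total:
  Problem-solving 44 × 0.05 = 2.2
  Technical skill 59 × 0.28 = 16.52
  Communication 71 × 0.12 = 8.52
  Productivity 97 × 0.15 = 14.55
  Quality of work 86.75 × 0.07 = 6.0725
  Reliability 62 × 0.07 = 4.34
  Leadership 85.5 × 0.13 = 11.115
  Initiative 40 × 0.13 = 5.2
Sum = 68.5175
68.5175 is ≥ 48 and < 69.5 → Developing

Developing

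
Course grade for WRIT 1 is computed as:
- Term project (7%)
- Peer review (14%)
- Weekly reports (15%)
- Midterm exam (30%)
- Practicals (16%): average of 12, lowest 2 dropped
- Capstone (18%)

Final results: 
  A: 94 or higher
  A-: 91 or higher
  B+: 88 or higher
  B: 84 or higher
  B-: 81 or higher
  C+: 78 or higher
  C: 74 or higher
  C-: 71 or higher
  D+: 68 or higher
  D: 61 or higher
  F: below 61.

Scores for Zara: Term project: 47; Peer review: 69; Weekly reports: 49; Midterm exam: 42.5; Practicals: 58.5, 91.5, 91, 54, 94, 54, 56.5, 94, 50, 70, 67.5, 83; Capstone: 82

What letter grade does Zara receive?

Practicals: drop 50, 54 → average of remaining 10 = 760/10 = 76
Weighted total:
  Term project 47 × 0.07 = 3.29
  Peer review 69 × 0.14 = 9.66
  Weekly reports 49 × 0.15 = 7.35
  Midterm exam 42.5 × 0.3 = 12.75
  Practicals 76 × 0.16 = 12.16
  Capstone 82 × 0.18 = 14.76
Sum = 59.97
59.97 < 61 → F

F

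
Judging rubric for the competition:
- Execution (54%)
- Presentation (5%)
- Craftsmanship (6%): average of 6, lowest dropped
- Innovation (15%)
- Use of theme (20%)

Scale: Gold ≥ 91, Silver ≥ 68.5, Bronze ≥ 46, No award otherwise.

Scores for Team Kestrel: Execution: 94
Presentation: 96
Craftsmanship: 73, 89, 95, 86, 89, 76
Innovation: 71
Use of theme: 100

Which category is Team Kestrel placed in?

Craftsmanship: drop 73 → average of remaining 5 = 435/5 = 87
Weighted total:
  Execution 94 × 0.54 = 50.76
  Presentation 96 × 0.05 = 4.8
  Craftsmanship 87 × 0.06 = 5.22
  Innovation 71 × 0.15 = 10.65
  Use of theme 100 × 0.2 = 20
Sum = 91.43
91.43 ≥ 91 → Gold

Gold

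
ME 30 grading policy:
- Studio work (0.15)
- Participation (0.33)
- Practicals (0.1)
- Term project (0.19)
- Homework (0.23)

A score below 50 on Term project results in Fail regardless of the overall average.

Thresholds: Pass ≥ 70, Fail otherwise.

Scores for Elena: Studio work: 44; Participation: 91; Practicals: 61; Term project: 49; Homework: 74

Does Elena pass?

Term project score 49 < 50: minimum not met.
Weighted total:
  Studio work 44 × 0.15 = 6.6
  Participation 91 × 0.33 = 30.03
  Practicals 61 × 0.1 = 6.1
  Term project 49 × 0.19 = 9.31
  Homework 74 × 0.23 = 17.02
Sum = 69.06
Because the Term project minimum was not met, the result is Fail.

Fail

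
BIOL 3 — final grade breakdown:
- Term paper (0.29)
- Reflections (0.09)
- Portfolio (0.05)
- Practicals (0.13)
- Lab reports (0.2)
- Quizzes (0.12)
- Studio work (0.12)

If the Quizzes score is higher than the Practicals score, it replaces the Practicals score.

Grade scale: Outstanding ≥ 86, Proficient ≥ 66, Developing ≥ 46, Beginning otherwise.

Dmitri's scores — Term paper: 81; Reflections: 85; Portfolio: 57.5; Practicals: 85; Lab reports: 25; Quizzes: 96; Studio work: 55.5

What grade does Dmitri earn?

Proficient

Quizzes (96) > Practicals (85), so Practicals counts as 96.
Weighted total:
  Term paper 81 × 0.29 = 23.49
  Reflections 85 × 0.09 = 7.65
  Portfolio 57.5 × 0.05 = 2.875
  Practicals 96 × 0.13 = 12.48
  Lab reports 25 × 0.2 = 5
  Quizzes 96 × 0.12 = 11.52
  Studio work 55.5 × 0.12 = 6.66
Sum = 69.675
69.675 is ≥ 66 and < 86 → Proficient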